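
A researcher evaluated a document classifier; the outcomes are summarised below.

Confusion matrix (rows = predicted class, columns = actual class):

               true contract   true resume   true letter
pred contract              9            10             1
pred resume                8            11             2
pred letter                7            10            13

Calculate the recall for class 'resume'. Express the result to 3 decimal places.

One-vs-rest for 'resume': TP = diagonal; FP = other classes predicted 'resume'; FN = 'resume' predicted as other.
recall = TP/(TP+FN).
resume: TP=11, FN=10+10=20 → 11/31 = 0.3548

0.355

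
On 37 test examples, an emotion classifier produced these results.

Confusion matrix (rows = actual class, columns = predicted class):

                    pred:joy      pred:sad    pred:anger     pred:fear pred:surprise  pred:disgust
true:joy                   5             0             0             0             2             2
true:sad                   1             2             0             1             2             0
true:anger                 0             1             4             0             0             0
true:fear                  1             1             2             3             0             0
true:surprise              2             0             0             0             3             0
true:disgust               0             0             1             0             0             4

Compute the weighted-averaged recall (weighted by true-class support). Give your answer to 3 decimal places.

0.568

Per-class recall (TP/(TP+FN)):
  joy: TP=5, FN=0+0+0+2+2=4 → 5/9 = 0.5556
  sad: TP=2, FN=1+0+1+2+0=4 → 2/6 = 0.3333
  anger: TP=4, FN=0+1+0+0+0=1 → 4/5 = 0.8000
  fear: TP=3, FN=1+1+2+0+0=4 → 3/7 = 0.4286
  surprise: TP=3, FN=2+0+0+0+0=2 → 3/5 = 0.6000
  disgust: TP=4, FN=0+0+1+0+0=1 → 4/5 = 0.8000
Weighted-recall = Σ (supportᵢ/N)·recallᵢ with N=37: (9/37)·0.5556 + (6/37)·0.3333 + (5/37)·0.8000 + (7/37)·0.4286 + (5/37)·0.6000 + (5/37)·0.8000 = 0.568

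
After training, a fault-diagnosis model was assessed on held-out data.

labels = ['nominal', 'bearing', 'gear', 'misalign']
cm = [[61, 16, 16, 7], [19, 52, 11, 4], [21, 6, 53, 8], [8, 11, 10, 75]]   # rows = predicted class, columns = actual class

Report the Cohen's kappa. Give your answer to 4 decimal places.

Observed agreement pₒ = trace/N = 241/378 = 0.63757
Expected agreement pₑ = Σ (rowᵢ·colᵢ)/N² = (109·100 + 85·86 + 90·88 + 94·104)/378² = 0.25129
κ = (pₒ − pₑ)/(1 − pₑ) = (0.63757 − 0.25129)/(1 − 0.25129) = 0.5159

0.5159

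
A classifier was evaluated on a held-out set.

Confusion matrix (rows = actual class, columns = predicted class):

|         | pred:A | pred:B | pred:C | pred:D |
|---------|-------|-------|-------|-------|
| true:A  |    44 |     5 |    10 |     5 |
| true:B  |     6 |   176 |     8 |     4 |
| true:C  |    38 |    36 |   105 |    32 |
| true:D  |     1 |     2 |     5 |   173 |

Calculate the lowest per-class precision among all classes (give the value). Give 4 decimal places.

0.4944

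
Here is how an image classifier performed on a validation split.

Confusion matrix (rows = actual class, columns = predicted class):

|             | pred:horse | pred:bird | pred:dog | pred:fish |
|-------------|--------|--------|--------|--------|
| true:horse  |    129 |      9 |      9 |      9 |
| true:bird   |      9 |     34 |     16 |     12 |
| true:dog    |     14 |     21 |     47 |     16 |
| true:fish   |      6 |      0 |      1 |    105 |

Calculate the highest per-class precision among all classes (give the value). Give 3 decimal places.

Per-class precision (TP/(TP+FP)):
  horse: TP=129, FP=9+14+6=29 → 129/158 = 0.8165
  bird: TP=34, FP=9+21+0=30 → 34/64 = 0.5313
  dog: TP=47, FP=9+16+1=26 → 47/73 = 0.6438
  fish: TP=105, FP=9+12+16=37 → 105/142 = 0.7394
Highest is class 'horse' with precision = 0.816.

0.816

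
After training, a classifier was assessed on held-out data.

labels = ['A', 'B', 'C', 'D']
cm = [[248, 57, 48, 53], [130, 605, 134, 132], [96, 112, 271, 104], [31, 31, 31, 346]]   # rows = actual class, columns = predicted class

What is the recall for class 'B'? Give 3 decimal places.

0.604

recall = TP/(TP+FN).
B: TP=605, FN=130+134+132=396 → 605/1001 = 0.6044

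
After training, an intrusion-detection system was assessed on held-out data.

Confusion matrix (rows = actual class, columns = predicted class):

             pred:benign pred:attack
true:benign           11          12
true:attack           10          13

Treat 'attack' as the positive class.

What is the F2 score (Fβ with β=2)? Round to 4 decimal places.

0.5556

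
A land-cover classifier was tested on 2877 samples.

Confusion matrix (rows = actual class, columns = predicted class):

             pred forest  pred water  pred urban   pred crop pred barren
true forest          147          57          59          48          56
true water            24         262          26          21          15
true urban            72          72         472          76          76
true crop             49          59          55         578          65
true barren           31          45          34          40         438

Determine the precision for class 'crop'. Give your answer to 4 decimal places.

precision = TP/(TP+FP).
crop: TP=578, FP=48+21+76+40=185 → 578/763 = 0.75754

0.7575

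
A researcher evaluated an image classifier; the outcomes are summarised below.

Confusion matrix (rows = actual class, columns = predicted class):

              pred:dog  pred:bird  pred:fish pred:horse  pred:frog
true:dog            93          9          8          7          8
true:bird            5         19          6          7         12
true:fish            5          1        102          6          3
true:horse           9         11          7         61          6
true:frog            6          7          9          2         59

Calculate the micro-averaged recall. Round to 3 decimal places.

Micro-averaging pools counts across classes: ΣTP=334, ΣFP=134, ΣFN=134.
Micro-recall = TP/(TP+FN) on pooled counts = 0.714 (equals overall accuracy in single-label multiclass).

0.714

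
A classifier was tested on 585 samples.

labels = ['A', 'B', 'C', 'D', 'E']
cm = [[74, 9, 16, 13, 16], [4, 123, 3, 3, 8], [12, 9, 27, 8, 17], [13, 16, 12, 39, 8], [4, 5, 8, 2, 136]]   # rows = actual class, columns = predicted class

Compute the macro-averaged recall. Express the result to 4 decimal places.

Per-class recall (TP/(TP+FN)):
  A: TP=74, FN=9+16+13+16=54 → 74/128 = 0.57813
  B: TP=123, FN=4+3+3+8=18 → 123/141 = 0.87234
  C: TP=27, FN=12+9+8+17=46 → 27/73 = 0.36986
  D: TP=39, FN=13+16+12+8=49 → 39/88 = 0.44318
  E: TP=136, FN=4+5+8+2=19 → 136/155 = 0.87742
Macro-recall = mean = (0.57813 + 0.87234 + 0.36986 + 0.44318 + 0.87742) / 5 = 0.6282

0.6282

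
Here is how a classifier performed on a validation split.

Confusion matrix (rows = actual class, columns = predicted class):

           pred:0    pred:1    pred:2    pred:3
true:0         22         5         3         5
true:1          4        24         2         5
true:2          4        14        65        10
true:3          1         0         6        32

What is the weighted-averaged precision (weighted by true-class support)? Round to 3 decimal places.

Per-class precision (TP/(TP+FP)):
  0: TP=22, FP=4+4+1=9 → 22/31 = 0.7097
  1: TP=24, FP=5+14+0=19 → 24/43 = 0.5581
  2: TP=65, FP=3+2+6=11 → 65/76 = 0.8553
  3: TP=32, FP=5+5+10=20 → 32/52 = 0.6154
Weighted-precision = Σ (supportᵢ/N)·precisionᵢ with N=202: (35/202)·0.7097 + (35/202)·0.5581 + (93/202)·0.8553 + (39/202)·0.6154 = 0.732

0.732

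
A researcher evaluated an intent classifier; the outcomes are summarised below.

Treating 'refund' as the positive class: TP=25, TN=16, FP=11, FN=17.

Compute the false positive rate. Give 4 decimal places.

FPR = FP/(FP+TN) = 11/(11+16) = 0.4074

0.4074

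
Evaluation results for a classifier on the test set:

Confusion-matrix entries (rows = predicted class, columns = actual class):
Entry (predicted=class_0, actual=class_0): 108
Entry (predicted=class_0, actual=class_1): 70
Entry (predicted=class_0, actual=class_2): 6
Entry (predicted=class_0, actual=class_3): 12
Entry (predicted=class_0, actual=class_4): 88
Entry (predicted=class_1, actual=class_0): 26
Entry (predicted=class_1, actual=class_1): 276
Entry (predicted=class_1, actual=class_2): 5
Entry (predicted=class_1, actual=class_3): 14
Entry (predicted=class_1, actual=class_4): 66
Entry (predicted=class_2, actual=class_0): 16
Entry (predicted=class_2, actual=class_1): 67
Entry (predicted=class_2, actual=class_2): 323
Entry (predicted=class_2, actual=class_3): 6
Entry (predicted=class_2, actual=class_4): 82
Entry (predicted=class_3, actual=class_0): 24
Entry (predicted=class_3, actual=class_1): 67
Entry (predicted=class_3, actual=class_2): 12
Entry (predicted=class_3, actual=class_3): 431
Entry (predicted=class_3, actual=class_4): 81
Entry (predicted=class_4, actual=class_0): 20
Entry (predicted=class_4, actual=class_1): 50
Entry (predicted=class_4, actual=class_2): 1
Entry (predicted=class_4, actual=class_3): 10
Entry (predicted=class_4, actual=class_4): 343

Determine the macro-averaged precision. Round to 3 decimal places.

Per-class precision (TP/(TP+FP)):
  class_0: TP=108, FP=70+6+12+88=176 → 108/284 = 0.3803
  class_1: TP=276, FP=26+5+14+66=111 → 276/387 = 0.7132
  class_2: TP=323, FP=16+67+6+82=171 → 323/494 = 0.6538
  class_3: TP=431, FP=24+67+12+81=184 → 431/615 = 0.7008
  class_4: TP=343, FP=20+50+1+10=81 → 343/424 = 0.8090
Macro-precision = mean = (0.3803 + 0.7132 + 0.6538 + 0.7008 + 0.8090) / 5 = 0.651

0.651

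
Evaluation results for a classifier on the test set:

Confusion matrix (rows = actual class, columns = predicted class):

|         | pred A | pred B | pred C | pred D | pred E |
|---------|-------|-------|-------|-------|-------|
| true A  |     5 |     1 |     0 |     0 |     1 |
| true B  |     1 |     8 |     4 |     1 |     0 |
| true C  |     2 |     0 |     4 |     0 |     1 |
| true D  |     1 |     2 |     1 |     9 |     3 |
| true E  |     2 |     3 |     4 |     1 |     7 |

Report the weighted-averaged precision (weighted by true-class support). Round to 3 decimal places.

0.596

Per-class precision (TP/(TP+FP)):
  A: TP=5, FP=1+2+1+2=6 → 5/11 = 0.4545
  B: TP=8, FP=1+0+2+3=6 → 8/14 = 0.5714
  C: TP=4, FP=0+4+1+4=9 → 4/13 = 0.3077
  D: TP=9, FP=0+1+0+1=2 → 9/11 = 0.8182
  E: TP=7, FP=1+0+1+3=5 → 7/12 = 0.5833
Weighted-precision = Σ (supportᵢ/N)·precisionᵢ with N=61: (7/61)·0.4545 + (14/61)·0.5714 + (7/61)·0.3077 + (16/61)·0.8182 + (17/61)·0.5833 = 0.596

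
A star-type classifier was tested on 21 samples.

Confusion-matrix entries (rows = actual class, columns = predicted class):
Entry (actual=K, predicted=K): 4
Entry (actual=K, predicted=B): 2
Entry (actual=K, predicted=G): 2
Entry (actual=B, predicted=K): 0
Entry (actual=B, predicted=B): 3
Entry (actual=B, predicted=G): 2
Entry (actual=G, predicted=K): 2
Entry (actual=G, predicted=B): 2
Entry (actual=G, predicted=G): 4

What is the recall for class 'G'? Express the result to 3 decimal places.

0.500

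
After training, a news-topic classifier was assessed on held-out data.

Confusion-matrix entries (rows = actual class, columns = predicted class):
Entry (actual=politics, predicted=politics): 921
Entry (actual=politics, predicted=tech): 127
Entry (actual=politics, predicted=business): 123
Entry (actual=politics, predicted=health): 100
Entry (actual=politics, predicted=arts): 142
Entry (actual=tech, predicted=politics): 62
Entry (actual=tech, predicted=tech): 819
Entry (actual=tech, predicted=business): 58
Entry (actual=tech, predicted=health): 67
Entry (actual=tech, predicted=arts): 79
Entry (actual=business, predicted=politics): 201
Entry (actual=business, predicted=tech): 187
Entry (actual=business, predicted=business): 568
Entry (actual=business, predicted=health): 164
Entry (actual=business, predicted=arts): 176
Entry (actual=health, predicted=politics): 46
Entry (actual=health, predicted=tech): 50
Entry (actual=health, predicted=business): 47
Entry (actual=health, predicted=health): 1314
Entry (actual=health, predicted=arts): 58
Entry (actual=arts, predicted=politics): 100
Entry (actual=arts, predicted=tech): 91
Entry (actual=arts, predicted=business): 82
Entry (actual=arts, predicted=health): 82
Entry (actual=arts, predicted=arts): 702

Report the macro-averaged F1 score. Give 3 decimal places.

Per-class F1 score (2·TP/(2·TP+FP+FN)):
  politics: TP=921, FP=62+201+46+100=409, FN=127+123+100+142=492 → 1842/2743 = 0.6715
  tech: TP=819, FP=127+187+50+91=455, FN=62+58+67+79=266 → 1638/2359 = 0.6944
  business: TP=568, FP=123+58+47+82=310, FN=201+187+164+176=728 → 1136/2174 = 0.5225
  health: TP=1314, FP=100+67+164+82=413, FN=46+50+47+58=201 → 2628/3242 = 0.8106
  arts: TP=702, FP=142+79+176+58=455, FN=100+91+82+82=355 → 1404/2214 = 0.6341
Macro-F1 score = mean = (0.6715 + 0.6944 + 0.5225 + 0.8106 + 0.6341) / 5 = 0.667

0.667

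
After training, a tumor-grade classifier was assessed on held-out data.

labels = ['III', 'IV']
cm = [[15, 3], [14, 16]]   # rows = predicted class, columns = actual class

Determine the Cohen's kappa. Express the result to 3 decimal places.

0.327

Observed agreement pₒ = trace/N = 31/48 = 0.6458
Expected agreement pₑ = Σ (rowᵢ·colᵢ)/N² = (29·18 + 19·30)/48² = 0.4740
κ = (pₒ − pₑ)/(1 − pₑ) = (0.6458 − 0.4740)/(1 − 0.4740) = 0.327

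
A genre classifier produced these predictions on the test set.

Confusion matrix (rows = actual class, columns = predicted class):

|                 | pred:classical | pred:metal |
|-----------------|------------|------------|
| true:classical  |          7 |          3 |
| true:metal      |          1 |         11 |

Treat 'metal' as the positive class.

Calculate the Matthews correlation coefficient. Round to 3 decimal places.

0.638

MCC = (TP·TN − FP·FN) / √((TP+FP)(TP+FN)(TN+FP)(TN+FN))
Numerator = 11·7 − 3·1 = 74
Denominator = √(14·12·10·8) = √13440 = 115.9310
MCC = 74 / 115.9310 = 0.638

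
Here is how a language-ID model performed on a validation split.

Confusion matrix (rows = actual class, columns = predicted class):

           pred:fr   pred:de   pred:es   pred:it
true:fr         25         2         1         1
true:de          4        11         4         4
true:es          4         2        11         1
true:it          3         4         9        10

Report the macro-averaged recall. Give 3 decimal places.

0.584

Per-class recall (TP/(TP+FN)):
  fr: TP=25, FN=2+1+1=4 → 25/29 = 0.8621
  de: TP=11, FN=4+4+4=12 → 11/23 = 0.4783
  es: TP=11, FN=4+2+1=7 → 11/18 = 0.6111
  it: TP=10, FN=3+4+9=16 → 10/26 = 0.3846
Macro-recall = mean = (0.8621 + 0.4783 + 0.6111 + 0.3846) / 4 = 0.584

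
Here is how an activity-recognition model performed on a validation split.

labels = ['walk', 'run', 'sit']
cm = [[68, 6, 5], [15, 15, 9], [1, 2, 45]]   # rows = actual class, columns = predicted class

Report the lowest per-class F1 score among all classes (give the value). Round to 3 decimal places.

Per-class F1 score (2·TP/(2·TP+FP+FN)):
  walk: TP=68, FP=15+1=16, FN=6+5=11 → 136/163 = 0.8344
  run: TP=15, FP=6+2=8, FN=15+9=24 → 30/62 = 0.4839
  sit: TP=45, FP=5+9=14, FN=1+2=3 → 90/107 = 0.8411
Lowest is class 'run' with F1 score = 0.484.

0.484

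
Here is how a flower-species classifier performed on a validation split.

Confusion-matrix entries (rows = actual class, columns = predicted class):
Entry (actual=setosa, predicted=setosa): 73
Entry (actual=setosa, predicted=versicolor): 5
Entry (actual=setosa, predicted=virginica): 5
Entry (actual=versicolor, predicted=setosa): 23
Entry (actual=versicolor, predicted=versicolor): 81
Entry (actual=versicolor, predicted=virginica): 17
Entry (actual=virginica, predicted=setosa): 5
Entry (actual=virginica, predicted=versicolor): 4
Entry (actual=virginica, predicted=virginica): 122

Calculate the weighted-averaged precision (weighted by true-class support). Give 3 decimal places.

0.835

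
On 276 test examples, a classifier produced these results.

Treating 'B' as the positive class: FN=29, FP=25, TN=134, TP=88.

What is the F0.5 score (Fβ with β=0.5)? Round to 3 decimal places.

0.773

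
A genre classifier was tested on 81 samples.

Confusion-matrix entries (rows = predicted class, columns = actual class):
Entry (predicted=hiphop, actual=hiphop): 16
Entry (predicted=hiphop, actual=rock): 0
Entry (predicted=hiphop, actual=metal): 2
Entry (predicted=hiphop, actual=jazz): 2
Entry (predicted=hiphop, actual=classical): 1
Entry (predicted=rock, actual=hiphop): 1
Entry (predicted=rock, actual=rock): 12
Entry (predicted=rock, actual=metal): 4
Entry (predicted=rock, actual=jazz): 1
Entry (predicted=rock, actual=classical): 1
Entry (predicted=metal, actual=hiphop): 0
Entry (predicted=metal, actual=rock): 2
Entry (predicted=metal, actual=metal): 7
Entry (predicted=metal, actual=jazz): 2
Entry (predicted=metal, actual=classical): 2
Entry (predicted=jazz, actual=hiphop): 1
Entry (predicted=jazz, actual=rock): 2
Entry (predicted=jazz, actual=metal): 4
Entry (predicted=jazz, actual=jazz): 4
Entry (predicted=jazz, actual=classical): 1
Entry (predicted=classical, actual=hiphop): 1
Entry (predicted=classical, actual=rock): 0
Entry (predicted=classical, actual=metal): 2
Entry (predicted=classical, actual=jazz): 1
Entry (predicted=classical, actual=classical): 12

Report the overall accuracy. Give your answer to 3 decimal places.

0.630

Accuracy = trace / total = (16+12+7+4+12=51) / 81 = 51/81 = 0.630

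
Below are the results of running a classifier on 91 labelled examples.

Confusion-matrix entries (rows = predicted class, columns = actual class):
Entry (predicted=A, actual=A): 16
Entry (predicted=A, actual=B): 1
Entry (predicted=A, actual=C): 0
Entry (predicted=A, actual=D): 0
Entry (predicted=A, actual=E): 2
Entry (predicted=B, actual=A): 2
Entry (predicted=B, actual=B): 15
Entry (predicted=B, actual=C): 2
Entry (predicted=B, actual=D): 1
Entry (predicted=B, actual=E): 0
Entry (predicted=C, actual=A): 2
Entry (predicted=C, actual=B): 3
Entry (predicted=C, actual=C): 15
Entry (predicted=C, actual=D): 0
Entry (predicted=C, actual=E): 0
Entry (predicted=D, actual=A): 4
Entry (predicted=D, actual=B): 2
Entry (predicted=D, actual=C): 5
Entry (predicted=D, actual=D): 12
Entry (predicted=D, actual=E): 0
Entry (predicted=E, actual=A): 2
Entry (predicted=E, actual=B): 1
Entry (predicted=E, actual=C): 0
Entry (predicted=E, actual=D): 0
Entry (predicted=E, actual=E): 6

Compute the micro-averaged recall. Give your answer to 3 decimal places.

Micro-averaging pools counts across classes: ΣTP=64, ΣFP=27, ΣFN=27.
Micro-recall = TP/(TP+FN) on pooled counts = 0.703 (equals overall accuracy in single-label multiclass).

0.703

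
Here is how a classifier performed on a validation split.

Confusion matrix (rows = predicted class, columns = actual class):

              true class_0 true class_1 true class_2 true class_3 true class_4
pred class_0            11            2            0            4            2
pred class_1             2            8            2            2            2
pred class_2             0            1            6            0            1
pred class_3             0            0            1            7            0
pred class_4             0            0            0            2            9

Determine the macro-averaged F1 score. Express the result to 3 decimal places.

Per-class F1 score (2·TP/(2·TP+FP+FN)):
  class_0: TP=11, FP=2+0+4+2=8, FN=2+0+0+0=2 → 22/32 = 0.6875
  class_1: TP=8, FP=2+2+2+2=8, FN=2+1+0+0=3 → 16/27 = 0.5926
  class_2: TP=6, FP=0+1+0+1=2, FN=0+2+1+0=3 → 12/17 = 0.7059
  class_3: TP=7, FP=0+0+1+0=1, FN=4+2+0+2=8 → 14/23 = 0.6087
  class_4: TP=9, FP=0+0+0+2=2, FN=2+2+1+0=5 → 18/25 = 0.7200
Macro-F1 score = mean = (0.6875 + 0.5926 + 0.7059 + 0.6087 + 0.7200) / 5 = 0.663

0.663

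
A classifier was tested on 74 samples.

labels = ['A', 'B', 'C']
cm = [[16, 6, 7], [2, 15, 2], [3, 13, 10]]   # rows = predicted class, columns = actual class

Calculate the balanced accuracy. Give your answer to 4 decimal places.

Balanced accuracy = mean of per-class recall.
  A: recall = 16/21 = 0.76190
  B: recall = 15/34 = 0.44118
  C: recall = 10/19 = 0.52632
Mean = (0.76190 + 0.44118 + 0.52632) / 3 = 0.5765

0.5765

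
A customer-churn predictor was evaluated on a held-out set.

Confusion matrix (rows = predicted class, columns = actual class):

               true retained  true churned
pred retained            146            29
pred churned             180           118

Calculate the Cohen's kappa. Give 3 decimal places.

0.195

Observed agreement pₒ = trace/N = 264/473 = 0.5581
Expected agreement pₑ = Σ (rowᵢ·colᵢ)/N² = (326·175 + 147·298)/473² = 0.4508
κ = (pₒ − pₑ)/(1 − pₑ) = (0.5581 − 0.4508)/(1 − 0.4508) = 0.195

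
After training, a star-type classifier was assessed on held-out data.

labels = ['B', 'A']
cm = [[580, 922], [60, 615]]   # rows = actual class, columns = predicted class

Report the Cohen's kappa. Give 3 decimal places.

Observed agreement pₒ = trace/N = 1195/2177 = 0.5489
Expected agreement pₑ = Σ (rowᵢ·colᵢ)/N² = (1502·640 + 675·1537)/2177² = 0.4217
κ = (pₒ − pₑ)/(1 − pₑ) = (0.5489 − 0.4217)/(1 − 0.4217) = 0.220

0.220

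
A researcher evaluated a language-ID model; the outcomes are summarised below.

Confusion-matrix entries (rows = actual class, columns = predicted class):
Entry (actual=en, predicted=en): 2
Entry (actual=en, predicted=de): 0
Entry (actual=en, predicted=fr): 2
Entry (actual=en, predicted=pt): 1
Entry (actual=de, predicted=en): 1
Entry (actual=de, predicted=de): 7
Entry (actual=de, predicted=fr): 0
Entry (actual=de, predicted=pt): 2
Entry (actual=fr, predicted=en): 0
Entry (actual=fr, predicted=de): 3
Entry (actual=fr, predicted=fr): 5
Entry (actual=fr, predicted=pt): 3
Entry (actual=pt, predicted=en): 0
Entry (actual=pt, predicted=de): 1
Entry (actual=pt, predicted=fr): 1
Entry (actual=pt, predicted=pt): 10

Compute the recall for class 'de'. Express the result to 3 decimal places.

0.700

One-vs-rest for 'de': TP = diagonal; FP = other classes predicted 'de'; FN = 'de' predicted as other.
recall = TP/(TP+FN).
de: TP=7, FN=1+0+2=3 → 7/10 = 0.7000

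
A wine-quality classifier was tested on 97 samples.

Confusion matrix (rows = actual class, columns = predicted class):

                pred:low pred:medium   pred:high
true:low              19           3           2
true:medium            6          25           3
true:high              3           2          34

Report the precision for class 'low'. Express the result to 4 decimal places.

0.6786

One-vs-rest for 'low': TP = diagonal; FP = other classes predicted 'low'; FN = 'low' predicted as other.
precision = TP/(TP+FP).
low: TP=19, FP=6+3=9 → 19/28 = 0.67857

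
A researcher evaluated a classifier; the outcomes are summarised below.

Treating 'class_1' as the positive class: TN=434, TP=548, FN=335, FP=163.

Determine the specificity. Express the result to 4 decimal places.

0.7270

Specificity = TN/(TN+FP) = 434/(434+163) = 0.7270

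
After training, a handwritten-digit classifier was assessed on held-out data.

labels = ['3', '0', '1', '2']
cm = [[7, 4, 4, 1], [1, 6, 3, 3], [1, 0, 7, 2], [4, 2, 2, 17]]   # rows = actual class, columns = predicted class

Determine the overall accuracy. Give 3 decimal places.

0.578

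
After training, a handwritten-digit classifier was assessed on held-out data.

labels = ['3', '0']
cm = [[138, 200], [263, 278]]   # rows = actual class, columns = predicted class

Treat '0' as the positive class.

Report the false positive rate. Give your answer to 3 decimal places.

FPR = FP/(FP+TN) = 200/(200+138) = 0.592

0.592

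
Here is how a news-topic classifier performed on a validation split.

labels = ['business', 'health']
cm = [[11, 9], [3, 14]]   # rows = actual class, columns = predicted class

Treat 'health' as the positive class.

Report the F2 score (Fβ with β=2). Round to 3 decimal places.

Fβ = (1+β²)·TP / ((1+β²)·TP + β²·FN + FP), with β²=4
= 5·14 / (5·14 + 4·3 + 9) = 0.769

0.769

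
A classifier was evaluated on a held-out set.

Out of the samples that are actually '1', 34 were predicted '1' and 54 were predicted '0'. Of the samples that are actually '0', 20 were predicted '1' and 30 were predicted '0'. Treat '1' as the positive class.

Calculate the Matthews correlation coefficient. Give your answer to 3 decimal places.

MCC = (TP·TN − FP·FN) / √((TP+FP)(TP+FN)(TN+FP)(TN+FN))
Numerator = 34·30 − 20·54 = -60
Denominator = √(54·88·50·84) = √19958400 = 4467.4825
MCC = -60 / 4467.4825 = -0.013

-0.013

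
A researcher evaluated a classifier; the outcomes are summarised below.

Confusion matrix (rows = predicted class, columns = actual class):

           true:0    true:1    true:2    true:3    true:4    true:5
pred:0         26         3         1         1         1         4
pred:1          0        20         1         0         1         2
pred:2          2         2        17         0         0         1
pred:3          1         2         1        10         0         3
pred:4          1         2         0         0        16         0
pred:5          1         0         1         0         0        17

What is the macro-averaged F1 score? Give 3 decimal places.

0.773

Per-class F1 score (2·TP/(2·TP+FP+FN)):
  0: TP=26, FP=3+1+1+1+4=10, FN=0+2+1+1+1=5 → 52/67 = 0.7761
  1: TP=20, FP=0+1+0+1+2=4, FN=3+2+2+2+0=9 → 40/53 = 0.7547
  2: TP=17, FP=2+2+0+0+1=5, FN=1+1+1+0+1=4 → 34/43 = 0.7907
  3: TP=10, FP=1+2+1+0+3=7, FN=1+0+0+0+0=1 → 20/28 = 0.7143
  4: TP=16, FP=1+2+0+0+0=3, FN=1+1+0+0+0=2 → 32/37 = 0.8649
  5: TP=17, FP=1+0+1+0+0=2, FN=4+2+1+3+0=10 → 34/46 = 0.7391
Macro-F1 score = mean = (0.7761 + 0.7547 + 0.7907 + 0.7143 + 0.8649 + 0.7391) / 6 = 0.773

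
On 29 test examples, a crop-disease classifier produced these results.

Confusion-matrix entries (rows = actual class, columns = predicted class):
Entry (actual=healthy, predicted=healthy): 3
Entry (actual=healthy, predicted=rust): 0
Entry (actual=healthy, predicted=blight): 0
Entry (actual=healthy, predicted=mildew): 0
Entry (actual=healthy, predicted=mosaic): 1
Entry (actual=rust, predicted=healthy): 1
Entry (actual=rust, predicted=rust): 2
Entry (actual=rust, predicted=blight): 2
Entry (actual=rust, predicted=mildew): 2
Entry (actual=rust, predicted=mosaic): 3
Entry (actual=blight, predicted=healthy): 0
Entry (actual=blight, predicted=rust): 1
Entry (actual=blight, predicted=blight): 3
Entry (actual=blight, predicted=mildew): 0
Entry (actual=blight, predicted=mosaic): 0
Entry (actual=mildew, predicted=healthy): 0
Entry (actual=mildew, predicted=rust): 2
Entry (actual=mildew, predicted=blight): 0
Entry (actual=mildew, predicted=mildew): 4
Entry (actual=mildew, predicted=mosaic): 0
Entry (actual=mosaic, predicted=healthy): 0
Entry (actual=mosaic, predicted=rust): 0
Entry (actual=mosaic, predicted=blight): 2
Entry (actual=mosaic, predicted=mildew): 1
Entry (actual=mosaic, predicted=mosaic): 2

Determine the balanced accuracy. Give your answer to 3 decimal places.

0.553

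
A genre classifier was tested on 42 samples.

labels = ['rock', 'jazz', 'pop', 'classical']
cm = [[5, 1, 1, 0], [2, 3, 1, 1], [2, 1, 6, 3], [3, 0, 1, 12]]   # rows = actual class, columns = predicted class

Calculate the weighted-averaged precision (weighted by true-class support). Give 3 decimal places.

0.646

Per-class precision (TP/(TP+FP)):
  rock: TP=5, FP=2+2+3=7 → 5/12 = 0.4167
  jazz: TP=3, FP=1+1+0=2 → 3/5 = 0.6000
  pop: TP=6, FP=1+1+1=3 → 6/9 = 0.6667
  classical: TP=12, FP=0+1+3=4 → 12/16 = 0.7500
Weighted-precision = Σ (supportᵢ/N)·precisionᵢ with N=42: (7/42)·0.4167 + (7/42)·0.6000 + (12/42)·0.6667 + (16/42)·0.7500 = 0.646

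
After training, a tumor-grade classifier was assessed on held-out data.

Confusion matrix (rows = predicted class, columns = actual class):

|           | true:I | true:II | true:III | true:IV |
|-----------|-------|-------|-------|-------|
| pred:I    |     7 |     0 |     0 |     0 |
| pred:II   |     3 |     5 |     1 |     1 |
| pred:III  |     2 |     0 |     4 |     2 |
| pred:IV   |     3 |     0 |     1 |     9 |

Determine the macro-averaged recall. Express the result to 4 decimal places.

Per-class recall (TP/(TP+FN)):
  I: TP=7, FN=3+2+3=8 → 7/15 = 0.46667
  II: TP=5, FN=0+0+0=0 → 5/5 = 1.00000
  III: TP=4, FN=0+1+1=2 → 4/6 = 0.66667
  IV: TP=9, FN=0+1+2=3 → 9/12 = 0.75000
Macro-recall = mean = (0.46667 + 1.00000 + 0.66667 + 0.75000) / 4 = 0.7208

0.7208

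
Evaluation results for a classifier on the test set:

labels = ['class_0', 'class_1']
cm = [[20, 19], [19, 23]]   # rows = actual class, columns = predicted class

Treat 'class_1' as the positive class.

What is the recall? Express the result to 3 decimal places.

0.548

Recall = TP/(TP+FN) = 23/(23+19) = 23/42 = 0.548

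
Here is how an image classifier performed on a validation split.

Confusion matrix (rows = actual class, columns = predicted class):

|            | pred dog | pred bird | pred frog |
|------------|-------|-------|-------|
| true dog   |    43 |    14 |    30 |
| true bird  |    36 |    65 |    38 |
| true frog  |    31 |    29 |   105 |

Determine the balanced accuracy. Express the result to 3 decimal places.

0.533

Balanced accuracy = mean of per-class recall.
  dog: recall = 43/87 = 0.4943
  bird: recall = 65/139 = 0.4676
  frog: recall = 105/165 = 0.6364
Mean = (0.4943 + 0.4676 + 0.6364) / 3 = 0.533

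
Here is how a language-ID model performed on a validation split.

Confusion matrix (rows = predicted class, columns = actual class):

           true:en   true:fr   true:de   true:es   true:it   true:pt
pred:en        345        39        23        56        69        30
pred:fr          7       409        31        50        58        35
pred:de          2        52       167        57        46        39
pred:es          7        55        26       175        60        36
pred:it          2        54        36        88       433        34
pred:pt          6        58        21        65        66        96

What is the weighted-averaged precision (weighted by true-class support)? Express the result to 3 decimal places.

Per-class precision (TP/(TP+FP)):
  en: TP=345, FP=39+23+56+69+30=217 → 345/562 = 0.6139
  fr: TP=409, FP=7+31+50+58+35=181 → 409/590 = 0.6932
  de: TP=167, FP=2+52+57+46+39=196 → 167/363 = 0.4601
  es: TP=175, FP=7+55+26+60+36=184 → 175/359 = 0.4875
  it: TP=433, FP=2+54+36+88+34=214 → 433/647 = 0.6692
  pt: TP=96, FP=6+58+21+65+66=216 → 96/312 = 0.3077
Weighted-precision = Σ (supportᵢ/N)·precisionᵢ with N=2833: (369/2833)·0.6139 + (667/2833)·0.6932 + (304/2833)·0.4601 + (491/2833)·0.4875 + (732/2833)·0.6692 + (270/2833)·0.3077 = 0.579

0.579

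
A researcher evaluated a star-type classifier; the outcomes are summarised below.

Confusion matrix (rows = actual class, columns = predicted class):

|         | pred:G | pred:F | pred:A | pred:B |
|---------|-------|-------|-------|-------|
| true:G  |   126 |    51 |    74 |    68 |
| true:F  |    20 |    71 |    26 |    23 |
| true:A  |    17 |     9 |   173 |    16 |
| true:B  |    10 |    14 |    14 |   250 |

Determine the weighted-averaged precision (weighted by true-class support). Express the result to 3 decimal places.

Per-class precision (TP/(TP+FP)):
  G: TP=126, FP=20+17+10=47 → 126/173 = 0.7283
  F: TP=71, FP=51+9+14=74 → 71/145 = 0.4897
  A: TP=173, FP=74+26+14=114 → 173/287 = 0.6028
  B: TP=250, FP=68+23+16=107 → 250/357 = 0.7003
Weighted-precision = Σ (supportᵢ/N)·precisionᵢ with N=962: (319/962)·0.7283 + (140/962)·0.4897 + (215/962)·0.6028 + (288/962)·0.7003 = 0.657

0.657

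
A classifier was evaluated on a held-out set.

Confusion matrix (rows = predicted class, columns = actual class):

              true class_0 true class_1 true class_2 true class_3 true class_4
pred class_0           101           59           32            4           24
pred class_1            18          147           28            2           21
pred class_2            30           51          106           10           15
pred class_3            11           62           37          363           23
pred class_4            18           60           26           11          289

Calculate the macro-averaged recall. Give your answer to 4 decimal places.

Per-class recall (TP/(TP+FN)):
  class_0: TP=101, FN=18+30+11+18=77 → 101/178 = 0.56742
  class_1: TP=147, FN=59+51+62+60=232 → 147/379 = 0.38786
  class_2: TP=106, FN=32+28+37+26=123 → 106/229 = 0.46288
  class_3: TP=363, FN=4+2+10+11=27 → 363/390 = 0.93077
  class_4: TP=289, FN=24+21+15+23=83 → 289/372 = 0.77688
Macro-recall = mean = (0.56742 + 0.38786 + 0.46288 + 0.93077 + 0.77688) / 5 = 0.6252

0.6252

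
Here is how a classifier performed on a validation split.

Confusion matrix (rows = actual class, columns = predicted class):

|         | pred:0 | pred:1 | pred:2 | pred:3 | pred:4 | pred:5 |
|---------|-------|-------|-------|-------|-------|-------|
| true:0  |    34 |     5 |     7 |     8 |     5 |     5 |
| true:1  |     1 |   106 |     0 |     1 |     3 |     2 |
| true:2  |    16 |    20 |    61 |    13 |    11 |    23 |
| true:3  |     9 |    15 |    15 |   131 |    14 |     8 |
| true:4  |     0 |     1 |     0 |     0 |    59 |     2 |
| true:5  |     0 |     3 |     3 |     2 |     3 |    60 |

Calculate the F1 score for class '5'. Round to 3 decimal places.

Take TP from the diagonal, FP from the rest of the '5' prediction marginal, FN from the rest of the '5' actual marginal.
F1 score = 2·TP/(2·TP+FP+FN).
5: TP=60, FP=5+2+23+8+2=40, FN=0+3+3+2+3=11 → 120/171 = 0.7018

0.702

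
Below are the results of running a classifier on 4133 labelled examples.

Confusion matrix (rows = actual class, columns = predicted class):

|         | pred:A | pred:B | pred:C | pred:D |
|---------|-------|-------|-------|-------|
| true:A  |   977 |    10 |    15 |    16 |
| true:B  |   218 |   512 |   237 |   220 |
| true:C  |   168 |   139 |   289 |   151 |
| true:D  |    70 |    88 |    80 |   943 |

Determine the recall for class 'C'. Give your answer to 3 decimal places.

0.387

Treat 'C' as positive and all other classes as negative.
recall = TP/(TP+FN).
C: TP=289, FN=168+139+151=458 → 289/747 = 0.3869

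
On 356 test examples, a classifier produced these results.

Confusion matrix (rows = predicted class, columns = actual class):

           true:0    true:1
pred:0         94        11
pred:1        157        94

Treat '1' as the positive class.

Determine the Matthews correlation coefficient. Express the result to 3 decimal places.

MCC = (TP·TN − FP·FN) / √((TP+FP)(TP+FN)(TN+FP)(TN+FN))
Numerator = 94·94 − 157·11 = 7109
Denominator = √(251·105·251·105) = √694586025 = 26355.0000
MCC = 7109 / 26355.0000 = 0.270

0.270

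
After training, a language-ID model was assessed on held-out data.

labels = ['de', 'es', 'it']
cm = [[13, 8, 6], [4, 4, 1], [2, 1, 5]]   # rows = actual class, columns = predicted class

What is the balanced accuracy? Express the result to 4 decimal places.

0.5170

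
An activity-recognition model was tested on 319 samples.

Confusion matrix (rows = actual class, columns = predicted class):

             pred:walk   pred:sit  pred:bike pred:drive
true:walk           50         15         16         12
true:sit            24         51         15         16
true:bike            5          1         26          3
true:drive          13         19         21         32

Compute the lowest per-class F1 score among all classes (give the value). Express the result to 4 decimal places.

0.4324

Per-class F1 score (2·TP/(2·TP+FP+FN)):
  walk: TP=50, FP=24+5+13=42, FN=15+16+12=43 → 100/185 = 0.54054
  sit: TP=51, FP=15+1+19=35, FN=24+15+16=55 → 102/192 = 0.53125
  bike: TP=26, FP=16+15+21=52, FN=5+1+3=9 → 52/113 = 0.46018
  drive: TP=32, FP=12+16+3=31, FN=13+19+21=53 → 64/148 = 0.43243
Lowest is class 'drive' with F1 score = 0.4324.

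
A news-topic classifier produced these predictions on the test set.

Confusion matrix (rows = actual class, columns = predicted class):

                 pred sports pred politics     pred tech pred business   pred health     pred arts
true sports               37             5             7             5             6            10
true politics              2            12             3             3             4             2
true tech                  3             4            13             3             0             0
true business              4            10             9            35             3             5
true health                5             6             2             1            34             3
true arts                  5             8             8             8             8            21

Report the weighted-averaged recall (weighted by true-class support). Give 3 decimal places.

0.517

Per-class recall (TP/(TP+FN)):
  sports: TP=37, FN=5+7+5+6+10=33 → 37/70 = 0.5286
  politics: TP=12, FN=2+3+3+4+2=14 → 12/26 = 0.4615
  tech: TP=13, FN=3+4+3+0+0=10 → 13/23 = 0.5652
  business: TP=35, FN=4+10+9+3+5=31 → 35/66 = 0.5303
  health: TP=34, FN=5+6+2+1+3=17 → 34/51 = 0.6667
  arts: TP=21, FN=5+8+8+8+8=37 → 21/58 = 0.3621
Weighted-recall = Σ (supportᵢ/N)·recallᵢ with N=294: (70/294)·0.5286 + (26/294)·0.4615 + (23/294)·0.5652 + (66/294)·0.5303 + (51/294)·0.6667 + (58/294)·0.3621 = 0.517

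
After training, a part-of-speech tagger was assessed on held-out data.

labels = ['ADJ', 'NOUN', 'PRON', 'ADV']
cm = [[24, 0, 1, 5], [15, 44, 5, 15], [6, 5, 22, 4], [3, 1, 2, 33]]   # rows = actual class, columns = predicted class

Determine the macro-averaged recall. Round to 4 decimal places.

0.6994

Per-class recall (TP/(TP+FN)):
  ADJ: TP=24, FN=0+1+5=6 → 24/30 = 0.80000
  NOUN: TP=44, FN=15+5+15=35 → 44/79 = 0.55696
  PRON: TP=22, FN=6+5+4=15 → 22/37 = 0.59459
  ADV: TP=33, FN=3+1+2=6 → 33/39 = 0.84615
Macro-recall = mean = (0.80000 + 0.55696 + 0.59459 + 0.84615) / 4 = 0.6994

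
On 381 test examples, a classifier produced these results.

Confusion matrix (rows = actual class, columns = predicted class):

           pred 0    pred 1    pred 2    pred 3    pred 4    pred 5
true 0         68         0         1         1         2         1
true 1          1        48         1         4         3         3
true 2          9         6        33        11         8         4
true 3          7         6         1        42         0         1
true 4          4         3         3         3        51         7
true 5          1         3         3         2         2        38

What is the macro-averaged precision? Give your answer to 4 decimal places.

Per-class precision (TP/(TP+FP)):
  0: TP=68, FP=1+9+7+4+1=22 → 68/90 = 0.75556
  1: TP=48, FP=0+6+6+3+3=18 → 48/66 = 0.72727
  2: TP=33, FP=1+1+1+3+3=9 → 33/42 = 0.78571
  3: TP=42, FP=1+4+11+3+2=21 → 42/63 = 0.66667
  4: TP=51, FP=2+3+8+0+2=15 → 51/66 = 0.77273
  5: TP=38, FP=1+3+4+1+7=16 → 38/54 = 0.70370
Macro-precision = mean = (0.75556 + 0.72727 + 0.78571 + 0.66667 + 0.77273 + 0.70370) / 6 = 0.7353

0.7353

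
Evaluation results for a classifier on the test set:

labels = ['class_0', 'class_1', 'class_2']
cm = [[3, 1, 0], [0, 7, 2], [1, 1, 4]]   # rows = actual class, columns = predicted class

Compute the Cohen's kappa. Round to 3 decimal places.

0.583

Observed agreement pₒ = trace/N = 14/19 = 0.7368
Expected agreement pₑ = Σ (rowᵢ·colᵢ)/N² = (4·4 + 9·9 + 6·6)/19² = 0.3684
κ = (pₒ − pₑ)/(1 − pₑ) = (0.7368 − 0.3684)/(1 − 0.3684) = 0.583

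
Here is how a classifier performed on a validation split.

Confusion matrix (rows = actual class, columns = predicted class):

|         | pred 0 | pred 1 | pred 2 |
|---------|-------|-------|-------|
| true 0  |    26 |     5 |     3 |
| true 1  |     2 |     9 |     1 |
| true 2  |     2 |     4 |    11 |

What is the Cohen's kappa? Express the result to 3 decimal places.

Observed agreement pₒ = trace/N = 46/63 = 0.7302
Expected agreement pₑ = Σ (rowᵢ·colᵢ)/N² = (34·30 + 12·18 + 17·15)/63² = 0.3757
κ = (pₒ − pₑ)/(1 − pₑ) = (0.7302 − 0.3757)/(1 − 0.3757) = 0.568

0.568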